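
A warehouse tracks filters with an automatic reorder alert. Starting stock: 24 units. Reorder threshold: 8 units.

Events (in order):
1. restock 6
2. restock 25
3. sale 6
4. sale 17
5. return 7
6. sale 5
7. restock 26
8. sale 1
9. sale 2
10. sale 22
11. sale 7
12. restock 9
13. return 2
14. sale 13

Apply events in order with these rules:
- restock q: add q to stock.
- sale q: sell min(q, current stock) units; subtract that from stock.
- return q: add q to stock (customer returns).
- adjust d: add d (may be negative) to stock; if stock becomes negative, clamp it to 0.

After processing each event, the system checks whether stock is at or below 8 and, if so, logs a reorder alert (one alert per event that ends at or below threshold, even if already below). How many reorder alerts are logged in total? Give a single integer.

Processing events:
Start: stock = 24
  Event 1 (restock 6): 24 + 6 = 30
  Event 2 (restock 25): 30 + 25 = 55
  Event 3 (sale 6): sell min(6,55)=6. stock: 55 - 6 = 49. total_sold = 6
  Event 4 (sale 17): sell min(17,49)=17. stock: 49 - 17 = 32. total_sold = 23
  Event 5 (return 7): 32 + 7 = 39
  Event 6 (sale 5): sell min(5,39)=5. stock: 39 - 5 = 34. total_sold = 28
  Event 7 (restock 26): 34 + 26 = 60
  Event 8 (sale 1): sell min(1,60)=1. stock: 60 - 1 = 59. total_sold = 29
  Event 9 (sale 2): sell min(2,59)=2. stock: 59 - 2 = 57. total_sold = 31
  Event 10 (sale 22): sell min(22,57)=22. stock: 57 - 22 = 35. total_sold = 53
  Event 11 (sale 7): sell min(7,35)=7. stock: 35 - 7 = 28. total_sold = 60
  Event 12 (restock 9): 28 + 9 = 37
  Event 13 (return 2): 37 + 2 = 39
  Event 14 (sale 13): sell min(13,39)=13. stock: 39 - 13 = 26. total_sold = 73
Final: stock = 26, total_sold = 73

Checking against threshold 8:
  After event 1: stock=30 > 8
  After event 2: stock=55 > 8
  After event 3: stock=49 > 8
  After event 4: stock=32 > 8
  After event 5: stock=39 > 8
  After event 6: stock=34 > 8
  After event 7: stock=60 > 8
  After event 8: stock=59 > 8
  After event 9: stock=57 > 8
  After event 10: stock=35 > 8
  After event 11: stock=28 > 8
  After event 12: stock=37 > 8
  After event 13: stock=39 > 8
  After event 14: stock=26 > 8
Alert events: []. Count = 0

Answer: 0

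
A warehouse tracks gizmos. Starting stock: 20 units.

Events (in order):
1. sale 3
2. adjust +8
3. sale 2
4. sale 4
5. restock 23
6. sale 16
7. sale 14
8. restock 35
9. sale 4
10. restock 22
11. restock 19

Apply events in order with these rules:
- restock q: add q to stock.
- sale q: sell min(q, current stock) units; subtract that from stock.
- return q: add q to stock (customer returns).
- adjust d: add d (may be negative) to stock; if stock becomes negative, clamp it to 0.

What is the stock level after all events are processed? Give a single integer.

Processing events:
Start: stock = 20
  Event 1 (sale 3): sell min(3,20)=3. stock: 20 - 3 = 17. total_sold = 3
  Event 2 (adjust +8): 17 + 8 = 25
  Event 3 (sale 2): sell min(2,25)=2. stock: 25 - 2 = 23. total_sold = 5
  Event 4 (sale 4): sell min(4,23)=4. stock: 23 - 4 = 19. total_sold = 9
  Event 5 (restock 23): 19 + 23 = 42
  Event 6 (sale 16): sell min(16,42)=16. stock: 42 - 16 = 26. total_sold = 25
  Event 7 (sale 14): sell min(14,26)=14. stock: 26 - 14 = 12. total_sold = 39
  Event 8 (restock 35): 12 + 35 = 47
  Event 9 (sale 4): sell min(4,47)=4. stock: 47 - 4 = 43. total_sold = 43
  Event 10 (restock 22): 43 + 22 = 65
  Event 11 (restock 19): 65 + 19 = 84
Final: stock = 84, total_sold = 43

Answer: 84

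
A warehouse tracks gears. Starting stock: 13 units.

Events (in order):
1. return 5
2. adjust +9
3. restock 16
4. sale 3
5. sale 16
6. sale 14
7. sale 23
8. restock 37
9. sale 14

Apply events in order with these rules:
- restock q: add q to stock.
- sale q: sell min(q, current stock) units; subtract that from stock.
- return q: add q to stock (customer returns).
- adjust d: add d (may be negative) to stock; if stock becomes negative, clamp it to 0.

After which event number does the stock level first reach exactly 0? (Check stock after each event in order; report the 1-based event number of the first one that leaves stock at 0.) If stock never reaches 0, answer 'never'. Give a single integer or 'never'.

Answer: 7

Derivation:
Processing events:
Start: stock = 13
  Event 1 (return 5): 13 + 5 = 18
  Event 2 (adjust +9): 18 + 9 = 27
  Event 3 (restock 16): 27 + 16 = 43
  Event 4 (sale 3): sell min(3,43)=3. stock: 43 - 3 = 40. total_sold = 3
  Event 5 (sale 16): sell min(16,40)=16. stock: 40 - 16 = 24. total_sold = 19
  Event 6 (sale 14): sell min(14,24)=14. stock: 24 - 14 = 10. total_sold = 33
  Event 7 (sale 23): sell min(23,10)=10. stock: 10 - 10 = 0. total_sold = 43
  Event 8 (restock 37): 0 + 37 = 37
  Event 9 (sale 14): sell min(14,37)=14. stock: 37 - 14 = 23. total_sold = 57
Final: stock = 23, total_sold = 57

First zero at event 7.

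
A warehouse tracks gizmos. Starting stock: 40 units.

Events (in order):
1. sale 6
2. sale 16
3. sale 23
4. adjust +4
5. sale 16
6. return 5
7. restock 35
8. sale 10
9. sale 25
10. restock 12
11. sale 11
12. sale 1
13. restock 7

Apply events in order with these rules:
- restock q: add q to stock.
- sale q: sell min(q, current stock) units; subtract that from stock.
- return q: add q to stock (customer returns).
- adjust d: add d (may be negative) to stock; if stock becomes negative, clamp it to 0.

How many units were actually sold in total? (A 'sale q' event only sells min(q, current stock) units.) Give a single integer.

Processing events:
Start: stock = 40
  Event 1 (sale 6): sell min(6,40)=6. stock: 40 - 6 = 34. total_sold = 6
  Event 2 (sale 16): sell min(16,34)=16. stock: 34 - 16 = 18. total_sold = 22
  Event 3 (sale 23): sell min(23,18)=18. stock: 18 - 18 = 0. total_sold = 40
  Event 4 (adjust +4): 0 + 4 = 4
  Event 5 (sale 16): sell min(16,4)=4. stock: 4 - 4 = 0. total_sold = 44
  Event 6 (return 5): 0 + 5 = 5
  Event 7 (restock 35): 5 + 35 = 40
  Event 8 (sale 10): sell min(10,40)=10. stock: 40 - 10 = 30. total_sold = 54
  Event 9 (sale 25): sell min(25,30)=25. stock: 30 - 25 = 5. total_sold = 79
  Event 10 (restock 12): 5 + 12 = 17
  Event 11 (sale 11): sell min(11,17)=11. stock: 17 - 11 = 6. total_sold = 90
  Event 12 (sale 1): sell min(1,6)=1. stock: 6 - 1 = 5. total_sold = 91
  Event 13 (restock 7): 5 + 7 = 12
Final: stock = 12, total_sold = 91

Answer: 91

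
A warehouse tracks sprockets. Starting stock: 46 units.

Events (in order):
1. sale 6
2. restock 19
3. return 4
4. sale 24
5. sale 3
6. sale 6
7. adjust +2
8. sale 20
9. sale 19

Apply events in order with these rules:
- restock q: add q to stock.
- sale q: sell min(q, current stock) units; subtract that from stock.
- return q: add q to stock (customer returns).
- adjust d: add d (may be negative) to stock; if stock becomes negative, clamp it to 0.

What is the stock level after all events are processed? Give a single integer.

Processing events:
Start: stock = 46
  Event 1 (sale 6): sell min(6,46)=6. stock: 46 - 6 = 40. total_sold = 6
  Event 2 (restock 19): 40 + 19 = 59
  Event 3 (return 4): 59 + 4 = 63
  Event 4 (sale 24): sell min(24,63)=24. stock: 63 - 24 = 39. total_sold = 30
  Event 5 (sale 3): sell min(3,39)=3. stock: 39 - 3 = 36. total_sold = 33
  Event 6 (sale 6): sell min(6,36)=6. stock: 36 - 6 = 30. total_sold = 39
  Event 7 (adjust +2): 30 + 2 = 32
  Event 8 (sale 20): sell min(20,32)=20. stock: 32 - 20 = 12. total_sold = 59
  Event 9 (sale 19): sell min(19,12)=12. stock: 12 - 12 = 0. total_sold = 71
Final: stock = 0, total_sold = 71

Answer: 0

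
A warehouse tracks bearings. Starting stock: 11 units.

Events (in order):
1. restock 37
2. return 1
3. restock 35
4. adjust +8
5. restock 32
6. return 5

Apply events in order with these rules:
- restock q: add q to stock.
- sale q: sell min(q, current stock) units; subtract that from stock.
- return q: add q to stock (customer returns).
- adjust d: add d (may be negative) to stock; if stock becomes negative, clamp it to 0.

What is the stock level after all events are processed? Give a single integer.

Processing events:
Start: stock = 11
  Event 1 (restock 37): 11 + 37 = 48
  Event 2 (return 1): 48 + 1 = 49
  Event 3 (restock 35): 49 + 35 = 84
  Event 4 (adjust +8): 84 + 8 = 92
  Event 5 (restock 32): 92 + 32 = 124
  Event 6 (return 5): 124 + 5 = 129
Final: stock = 129, total_sold = 0

Answer: 129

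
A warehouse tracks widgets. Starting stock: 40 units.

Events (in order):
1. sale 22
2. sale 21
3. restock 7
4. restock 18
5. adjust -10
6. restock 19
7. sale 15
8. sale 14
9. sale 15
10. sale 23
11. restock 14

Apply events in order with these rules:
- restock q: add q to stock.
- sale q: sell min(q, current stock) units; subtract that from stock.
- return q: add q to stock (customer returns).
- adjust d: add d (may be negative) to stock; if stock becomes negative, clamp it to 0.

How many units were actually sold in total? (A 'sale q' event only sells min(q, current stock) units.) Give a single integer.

Answer: 74

Derivation:
Processing events:
Start: stock = 40
  Event 1 (sale 22): sell min(22,40)=22. stock: 40 - 22 = 18. total_sold = 22
  Event 2 (sale 21): sell min(21,18)=18. stock: 18 - 18 = 0. total_sold = 40
  Event 3 (restock 7): 0 + 7 = 7
  Event 4 (restock 18): 7 + 18 = 25
  Event 5 (adjust -10): 25 + -10 = 15
  Event 6 (restock 19): 15 + 19 = 34
  Event 7 (sale 15): sell min(15,34)=15. stock: 34 - 15 = 19. total_sold = 55
  Event 8 (sale 14): sell min(14,19)=14. stock: 19 - 14 = 5. total_sold = 69
  Event 9 (sale 15): sell min(15,5)=5. stock: 5 - 5 = 0. total_sold = 74
  Event 10 (sale 23): sell min(23,0)=0. stock: 0 - 0 = 0. total_sold = 74
  Event 11 (restock 14): 0 + 14 = 14
Final: stock = 14, total_sold = 74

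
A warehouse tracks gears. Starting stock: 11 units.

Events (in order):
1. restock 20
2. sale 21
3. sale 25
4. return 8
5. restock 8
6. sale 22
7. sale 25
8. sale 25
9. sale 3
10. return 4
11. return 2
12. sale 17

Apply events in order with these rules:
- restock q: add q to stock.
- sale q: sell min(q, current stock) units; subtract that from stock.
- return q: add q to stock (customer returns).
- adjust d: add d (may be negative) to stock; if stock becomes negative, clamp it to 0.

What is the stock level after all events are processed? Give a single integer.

Processing events:
Start: stock = 11
  Event 1 (restock 20): 11 + 20 = 31
  Event 2 (sale 21): sell min(21,31)=21. stock: 31 - 21 = 10. total_sold = 21
  Event 3 (sale 25): sell min(25,10)=10. stock: 10 - 10 = 0. total_sold = 31
  Event 4 (return 8): 0 + 8 = 8
  Event 5 (restock 8): 8 + 8 = 16
  Event 6 (sale 22): sell min(22,16)=16. stock: 16 - 16 = 0. total_sold = 47
  Event 7 (sale 25): sell min(25,0)=0. stock: 0 - 0 = 0. total_sold = 47
  Event 8 (sale 25): sell min(25,0)=0. stock: 0 - 0 = 0. total_sold = 47
  Event 9 (sale 3): sell min(3,0)=0. stock: 0 - 0 = 0. total_sold = 47
  Event 10 (return 4): 0 + 4 = 4
  Event 11 (return 2): 4 + 2 = 6
  Event 12 (sale 17): sell min(17,6)=6. stock: 6 - 6 = 0. total_sold = 53
Final: stock = 0, total_sold = 53

Answer: 0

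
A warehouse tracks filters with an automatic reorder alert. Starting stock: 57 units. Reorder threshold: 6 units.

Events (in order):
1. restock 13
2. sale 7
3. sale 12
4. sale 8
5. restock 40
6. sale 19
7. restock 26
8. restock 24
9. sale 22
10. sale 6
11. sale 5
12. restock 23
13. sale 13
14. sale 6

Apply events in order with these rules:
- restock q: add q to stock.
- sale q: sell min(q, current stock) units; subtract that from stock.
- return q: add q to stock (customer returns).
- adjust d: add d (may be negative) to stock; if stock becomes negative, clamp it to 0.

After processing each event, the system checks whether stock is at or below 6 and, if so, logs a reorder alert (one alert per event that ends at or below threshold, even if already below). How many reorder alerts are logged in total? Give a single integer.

Answer: 0

Derivation:
Processing events:
Start: stock = 57
  Event 1 (restock 13): 57 + 13 = 70
  Event 2 (sale 7): sell min(7,70)=7. stock: 70 - 7 = 63. total_sold = 7
  Event 3 (sale 12): sell min(12,63)=12. stock: 63 - 12 = 51. total_sold = 19
  Event 4 (sale 8): sell min(8,51)=8. stock: 51 - 8 = 43. total_sold = 27
  Event 5 (restock 40): 43 + 40 = 83
  Event 6 (sale 19): sell min(19,83)=19. stock: 83 - 19 = 64. total_sold = 46
  Event 7 (restock 26): 64 + 26 = 90
  Event 8 (restock 24): 90 + 24 = 114
  Event 9 (sale 22): sell min(22,114)=22. stock: 114 - 22 = 92. total_sold = 68
  Event 10 (sale 6): sell min(6,92)=6. stock: 92 - 6 = 86. total_sold = 74
  Event 11 (sale 5): sell min(5,86)=5. stock: 86 - 5 = 81. total_sold = 79
  Event 12 (restock 23): 81 + 23 = 104
  Event 13 (sale 13): sell min(13,104)=13. stock: 104 - 13 = 91. total_sold = 92
  Event 14 (sale 6): sell min(6,91)=6. stock: 91 - 6 = 85. total_sold = 98
Final: stock = 85, total_sold = 98

Checking against threshold 6:
  After event 1: stock=70 > 6
  After event 2: stock=63 > 6
  After event 3: stock=51 > 6
  After event 4: stock=43 > 6
  After event 5: stock=83 > 6
  After event 6: stock=64 > 6
  After event 7: stock=90 > 6
  After event 8: stock=114 > 6
  After event 9: stock=92 > 6
  After event 10: stock=86 > 6
  After event 11: stock=81 > 6
  After event 12: stock=104 > 6
  After event 13: stock=91 > 6
  After event 14: stock=85 > 6
Alert events: []. Count = 0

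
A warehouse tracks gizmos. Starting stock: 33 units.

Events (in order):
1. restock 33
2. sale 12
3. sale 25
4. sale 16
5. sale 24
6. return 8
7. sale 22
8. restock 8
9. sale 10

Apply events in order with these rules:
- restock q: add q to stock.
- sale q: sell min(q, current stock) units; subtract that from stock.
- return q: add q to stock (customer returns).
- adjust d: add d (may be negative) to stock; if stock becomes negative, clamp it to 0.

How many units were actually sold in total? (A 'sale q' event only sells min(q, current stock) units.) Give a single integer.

Processing events:
Start: stock = 33
  Event 1 (restock 33): 33 + 33 = 66
  Event 2 (sale 12): sell min(12,66)=12. stock: 66 - 12 = 54. total_sold = 12
  Event 3 (sale 25): sell min(25,54)=25. stock: 54 - 25 = 29. total_sold = 37
  Event 4 (sale 16): sell min(16,29)=16. stock: 29 - 16 = 13. total_sold = 53
  Event 5 (sale 24): sell min(24,13)=13. stock: 13 - 13 = 0. total_sold = 66
  Event 6 (return 8): 0 + 8 = 8
  Event 7 (sale 22): sell min(22,8)=8. stock: 8 - 8 = 0. total_sold = 74
  Event 8 (restock 8): 0 + 8 = 8
  Event 9 (sale 10): sell min(10,8)=8. stock: 8 - 8 = 0. total_sold = 82
Final: stock = 0, total_sold = 82

Answer: 82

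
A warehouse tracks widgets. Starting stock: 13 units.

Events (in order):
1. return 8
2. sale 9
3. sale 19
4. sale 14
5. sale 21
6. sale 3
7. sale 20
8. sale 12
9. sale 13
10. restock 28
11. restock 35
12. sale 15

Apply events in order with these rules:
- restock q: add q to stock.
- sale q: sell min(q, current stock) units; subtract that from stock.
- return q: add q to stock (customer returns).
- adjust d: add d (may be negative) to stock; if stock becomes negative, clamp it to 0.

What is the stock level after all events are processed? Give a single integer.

Processing events:
Start: stock = 13
  Event 1 (return 8): 13 + 8 = 21
  Event 2 (sale 9): sell min(9,21)=9. stock: 21 - 9 = 12. total_sold = 9
  Event 3 (sale 19): sell min(19,12)=12. stock: 12 - 12 = 0. total_sold = 21
  Event 4 (sale 14): sell min(14,0)=0. stock: 0 - 0 = 0. total_sold = 21
  Event 5 (sale 21): sell min(21,0)=0. stock: 0 - 0 = 0. total_sold = 21
  Event 6 (sale 3): sell min(3,0)=0. stock: 0 - 0 = 0. total_sold = 21
  Event 7 (sale 20): sell min(20,0)=0. stock: 0 - 0 = 0. total_sold = 21
  Event 8 (sale 12): sell min(12,0)=0. stock: 0 - 0 = 0. total_sold = 21
  Event 9 (sale 13): sell min(13,0)=0. stock: 0 - 0 = 0. total_sold = 21
  Event 10 (restock 28): 0 + 28 = 28
  Event 11 (restock 35): 28 + 35 = 63
  Event 12 (sale 15): sell min(15,63)=15. stock: 63 - 15 = 48. total_sold = 36
Final: stock = 48, total_sold = 36

Answer: 48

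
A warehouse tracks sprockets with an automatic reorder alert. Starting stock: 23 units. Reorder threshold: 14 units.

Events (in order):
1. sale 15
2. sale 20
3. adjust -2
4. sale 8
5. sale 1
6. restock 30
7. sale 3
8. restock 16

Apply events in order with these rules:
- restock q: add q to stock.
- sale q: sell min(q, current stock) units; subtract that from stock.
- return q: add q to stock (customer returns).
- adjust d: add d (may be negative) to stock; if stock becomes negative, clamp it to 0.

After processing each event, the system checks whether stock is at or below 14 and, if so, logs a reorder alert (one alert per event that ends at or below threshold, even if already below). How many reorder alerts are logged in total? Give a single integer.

Answer: 5

Derivation:
Processing events:
Start: stock = 23
  Event 1 (sale 15): sell min(15,23)=15. stock: 23 - 15 = 8. total_sold = 15
  Event 2 (sale 20): sell min(20,8)=8. stock: 8 - 8 = 0. total_sold = 23
  Event 3 (adjust -2): 0 + -2 = 0 (clamped to 0)
  Event 4 (sale 8): sell min(8,0)=0. stock: 0 - 0 = 0. total_sold = 23
  Event 5 (sale 1): sell min(1,0)=0. stock: 0 - 0 = 0. total_sold = 23
  Event 6 (restock 30): 0 + 30 = 30
  Event 7 (sale 3): sell min(3,30)=3. stock: 30 - 3 = 27. total_sold = 26
  Event 8 (restock 16): 27 + 16 = 43
Final: stock = 43, total_sold = 26

Checking against threshold 14:
  After event 1: stock=8 <= 14 -> ALERT
  After event 2: stock=0 <= 14 -> ALERT
  After event 3: stock=0 <= 14 -> ALERT
  After event 4: stock=0 <= 14 -> ALERT
  After event 5: stock=0 <= 14 -> ALERT
  After event 6: stock=30 > 14
  After event 7: stock=27 > 14
  After event 8: stock=43 > 14
Alert events: [1, 2, 3, 4, 5]. Count = 5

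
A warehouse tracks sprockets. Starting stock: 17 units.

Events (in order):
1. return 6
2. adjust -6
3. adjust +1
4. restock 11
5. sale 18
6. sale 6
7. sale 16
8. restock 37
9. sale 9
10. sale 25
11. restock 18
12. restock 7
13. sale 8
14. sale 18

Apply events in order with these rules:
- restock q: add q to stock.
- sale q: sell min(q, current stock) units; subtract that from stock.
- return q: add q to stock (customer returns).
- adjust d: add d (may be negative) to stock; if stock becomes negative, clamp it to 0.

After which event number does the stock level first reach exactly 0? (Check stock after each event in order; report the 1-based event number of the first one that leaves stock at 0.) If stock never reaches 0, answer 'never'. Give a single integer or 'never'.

Processing events:
Start: stock = 17
  Event 1 (return 6): 17 + 6 = 23
  Event 2 (adjust -6): 23 + -6 = 17
  Event 3 (adjust +1): 17 + 1 = 18
  Event 4 (restock 11): 18 + 11 = 29
  Event 5 (sale 18): sell min(18,29)=18. stock: 29 - 18 = 11. total_sold = 18
  Event 6 (sale 6): sell min(6,11)=6. stock: 11 - 6 = 5. total_sold = 24
  Event 7 (sale 16): sell min(16,5)=5. stock: 5 - 5 = 0. total_sold = 29
  Event 8 (restock 37): 0 + 37 = 37
  Event 9 (sale 9): sell min(9,37)=9. stock: 37 - 9 = 28. total_sold = 38
  Event 10 (sale 25): sell min(25,28)=25. stock: 28 - 25 = 3. total_sold = 63
  Event 11 (restock 18): 3 + 18 = 21
  Event 12 (restock 7): 21 + 7 = 28
  Event 13 (sale 8): sell min(8,28)=8. stock: 28 - 8 = 20. total_sold = 71
  Event 14 (sale 18): sell min(18,20)=18. stock: 20 - 18 = 2. total_sold = 89
Final: stock = 2, total_sold = 89

First zero at event 7.

Answer: 7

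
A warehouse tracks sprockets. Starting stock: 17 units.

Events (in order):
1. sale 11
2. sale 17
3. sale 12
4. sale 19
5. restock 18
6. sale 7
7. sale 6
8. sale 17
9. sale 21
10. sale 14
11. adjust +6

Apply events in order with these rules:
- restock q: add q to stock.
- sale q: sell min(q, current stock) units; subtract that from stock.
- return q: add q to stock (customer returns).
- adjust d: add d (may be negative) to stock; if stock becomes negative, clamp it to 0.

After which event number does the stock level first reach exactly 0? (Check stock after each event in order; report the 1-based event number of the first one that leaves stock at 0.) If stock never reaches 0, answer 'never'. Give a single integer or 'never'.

Answer: 2

Derivation:
Processing events:
Start: stock = 17
  Event 1 (sale 11): sell min(11,17)=11. stock: 17 - 11 = 6. total_sold = 11
  Event 2 (sale 17): sell min(17,6)=6. stock: 6 - 6 = 0. total_sold = 17
  Event 3 (sale 12): sell min(12,0)=0. stock: 0 - 0 = 0. total_sold = 17
  Event 4 (sale 19): sell min(19,0)=0. stock: 0 - 0 = 0. total_sold = 17
  Event 5 (restock 18): 0 + 18 = 18
  Event 6 (sale 7): sell min(7,18)=7. stock: 18 - 7 = 11. total_sold = 24
  Event 7 (sale 6): sell min(6,11)=6. stock: 11 - 6 = 5. total_sold = 30
  Event 8 (sale 17): sell min(17,5)=5. stock: 5 - 5 = 0. total_sold = 35
  Event 9 (sale 21): sell min(21,0)=0. stock: 0 - 0 = 0. total_sold = 35
  Event 10 (sale 14): sell min(14,0)=0. stock: 0 - 0 = 0. total_sold = 35
  Event 11 (adjust +6): 0 + 6 = 6
Final: stock = 6, total_sold = 35

First zero at event 2.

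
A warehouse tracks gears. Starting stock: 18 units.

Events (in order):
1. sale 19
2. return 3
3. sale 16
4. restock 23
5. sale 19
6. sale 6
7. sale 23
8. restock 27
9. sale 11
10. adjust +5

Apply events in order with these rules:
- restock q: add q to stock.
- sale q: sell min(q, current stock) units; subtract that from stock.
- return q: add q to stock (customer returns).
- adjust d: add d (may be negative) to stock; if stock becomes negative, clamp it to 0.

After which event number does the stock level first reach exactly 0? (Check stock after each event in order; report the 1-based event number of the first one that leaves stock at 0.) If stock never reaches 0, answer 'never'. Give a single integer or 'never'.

Processing events:
Start: stock = 18
  Event 1 (sale 19): sell min(19,18)=18. stock: 18 - 18 = 0. total_sold = 18
  Event 2 (return 3): 0 + 3 = 3
  Event 3 (sale 16): sell min(16,3)=3. stock: 3 - 3 = 0. total_sold = 21
  Event 4 (restock 23): 0 + 23 = 23
  Event 5 (sale 19): sell min(19,23)=19. stock: 23 - 19 = 4. total_sold = 40
  Event 6 (sale 6): sell min(6,4)=4. stock: 4 - 4 = 0. total_sold = 44
  Event 7 (sale 23): sell min(23,0)=0. stock: 0 - 0 = 0. total_sold = 44
  Event 8 (restock 27): 0 + 27 = 27
  Event 9 (sale 11): sell min(11,27)=11. stock: 27 - 11 = 16. total_sold = 55
  Event 10 (adjust +5): 16 + 5 = 21
Final: stock = 21, total_sold = 55

First zero at event 1.

Answer: 1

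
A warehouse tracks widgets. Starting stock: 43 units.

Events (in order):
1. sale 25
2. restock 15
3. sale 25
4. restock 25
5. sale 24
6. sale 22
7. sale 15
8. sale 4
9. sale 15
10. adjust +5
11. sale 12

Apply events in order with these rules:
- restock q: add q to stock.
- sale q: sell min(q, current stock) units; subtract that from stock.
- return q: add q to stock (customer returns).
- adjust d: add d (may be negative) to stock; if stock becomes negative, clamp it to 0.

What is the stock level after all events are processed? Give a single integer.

Processing events:
Start: stock = 43
  Event 1 (sale 25): sell min(25,43)=25. stock: 43 - 25 = 18. total_sold = 25
  Event 2 (restock 15): 18 + 15 = 33
  Event 3 (sale 25): sell min(25,33)=25. stock: 33 - 25 = 8. total_sold = 50
  Event 4 (restock 25): 8 + 25 = 33
  Event 5 (sale 24): sell min(24,33)=24. stock: 33 - 24 = 9. total_sold = 74
  Event 6 (sale 22): sell min(22,9)=9. stock: 9 - 9 = 0. total_sold = 83
  Event 7 (sale 15): sell min(15,0)=0. stock: 0 - 0 = 0. total_sold = 83
  Event 8 (sale 4): sell min(4,0)=0. stock: 0 - 0 = 0. total_sold = 83
  Event 9 (sale 15): sell min(15,0)=0. stock: 0 - 0 = 0. total_sold = 83
  Event 10 (adjust +5): 0 + 5 = 5
  Event 11 (sale 12): sell min(12,5)=5. stock: 5 - 5 = 0. total_sold = 88
Final: stock = 0, total_sold = 88

Answer: 0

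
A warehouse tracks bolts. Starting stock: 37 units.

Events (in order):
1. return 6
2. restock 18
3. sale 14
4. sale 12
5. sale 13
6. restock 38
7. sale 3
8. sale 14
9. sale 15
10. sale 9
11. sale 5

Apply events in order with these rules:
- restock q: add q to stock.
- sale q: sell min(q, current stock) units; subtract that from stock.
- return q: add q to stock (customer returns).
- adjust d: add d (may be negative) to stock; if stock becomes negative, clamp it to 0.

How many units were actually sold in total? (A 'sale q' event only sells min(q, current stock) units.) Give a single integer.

Processing events:
Start: stock = 37
  Event 1 (return 6): 37 + 6 = 43
  Event 2 (restock 18): 43 + 18 = 61
  Event 3 (sale 14): sell min(14,61)=14. stock: 61 - 14 = 47. total_sold = 14
  Event 4 (sale 12): sell min(12,47)=12. stock: 47 - 12 = 35. total_sold = 26
  Event 5 (sale 13): sell min(13,35)=13. stock: 35 - 13 = 22. total_sold = 39
  Event 6 (restock 38): 22 + 38 = 60
  Event 7 (sale 3): sell min(3,60)=3. stock: 60 - 3 = 57. total_sold = 42
  Event 8 (sale 14): sell min(14,57)=14. stock: 57 - 14 = 43. total_sold = 56
  Event 9 (sale 15): sell min(15,43)=15. stock: 43 - 15 = 28. total_sold = 71
  Event 10 (sale 9): sell min(9,28)=9. stock: 28 - 9 = 19. total_sold = 80
  Event 11 (sale 5): sell min(5,19)=5. stock: 19 - 5 = 14. total_sold = 85
Final: stock = 14, total_sold = 85

Answer: 85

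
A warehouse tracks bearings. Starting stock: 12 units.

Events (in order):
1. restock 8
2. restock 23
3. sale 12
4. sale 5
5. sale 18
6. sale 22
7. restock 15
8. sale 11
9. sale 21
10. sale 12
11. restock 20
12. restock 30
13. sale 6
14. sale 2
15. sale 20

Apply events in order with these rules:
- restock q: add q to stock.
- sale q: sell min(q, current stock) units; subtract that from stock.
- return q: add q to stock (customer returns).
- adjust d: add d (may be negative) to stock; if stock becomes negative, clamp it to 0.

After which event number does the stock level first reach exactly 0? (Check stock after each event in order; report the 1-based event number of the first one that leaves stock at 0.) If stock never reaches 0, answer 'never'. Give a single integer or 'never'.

Answer: 6

Derivation:
Processing events:
Start: stock = 12
  Event 1 (restock 8): 12 + 8 = 20
  Event 2 (restock 23): 20 + 23 = 43
  Event 3 (sale 12): sell min(12,43)=12. stock: 43 - 12 = 31. total_sold = 12
  Event 4 (sale 5): sell min(5,31)=5. stock: 31 - 5 = 26. total_sold = 17
  Event 5 (sale 18): sell min(18,26)=18. stock: 26 - 18 = 8. total_sold = 35
  Event 6 (sale 22): sell min(22,8)=8. stock: 8 - 8 = 0. total_sold = 43
  Event 7 (restock 15): 0 + 15 = 15
  Event 8 (sale 11): sell min(11,15)=11. stock: 15 - 11 = 4. total_sold = 54
  Event 9 (sale 21): sell min(21,4)=4. stock: 4 - 4 = 0. total_sold = 58
  Event 10 (sale 12): sell min(12,0)=0. stock: 0 - 0 = 0. total_sold = 58
  Event 11 (restock 20): 0 + 20 = 20
  Event 12 (restock 30): 20 + 30 = 50
  Event 13 (sale 6): sell min(6,50)=6. stock: 50 - 6 = 44. total_sold = 64
  Event 14 (sale 2): sell min(2,44)=2. stock: 44 - 2 = 42. total_sold = 66
  Event 15 (sale 20): sell min(20,42)=20. stock: 42 - 20 = 22. total_sold = 86
Final: stock = 22, total_sold = 86

First zero at event 6.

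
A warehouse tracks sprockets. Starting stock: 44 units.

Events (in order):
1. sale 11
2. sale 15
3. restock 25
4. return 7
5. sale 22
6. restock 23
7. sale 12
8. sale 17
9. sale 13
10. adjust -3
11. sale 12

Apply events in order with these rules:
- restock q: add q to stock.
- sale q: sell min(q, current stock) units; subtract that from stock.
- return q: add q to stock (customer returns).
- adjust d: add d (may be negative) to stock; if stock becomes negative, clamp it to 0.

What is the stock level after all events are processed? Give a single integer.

Answer: 0

Derivation:
Processing events:
Start: stock = 44
  Event 1 (sale 11): sell min(11,44)=11. stock: 44 - 11 = 33. total_sold = 11
  Event 2 (sale 15): sell min(15,33)=15. stock: 33 - 15 = 18. total_sold = 26
  Event 3 (restock 25): 18 + 25 = 43
  Event 4 (return 7): 43 + 7 = 50
  Event 5 (sale 22): sell min(22,50)=22. stock: 50 - 22 = 28. total_sold = 48
  Event 6 (restock 23): 28 + 23 = 51
  Event 7 (sale 12): sell min(12,51)=12. stock: 51 - 12 = 39. total_sold = 60
  Event 8 (sale 17): sell min(17,39)=17. stock: 39 - 17 = 22. total_sold = 77
  Event 9 (sale 13): sell min(13,22)=13. stock: 22 - 13 = 9. total_sold = 90
  Event 10 (adjust -3): 9 + -3 = 6
  Event 11 (sale 12): sell min(12,6)=6. stock: 6 - 6 = 0. total_sold = 96
Final: stock = 0, total_sold = 96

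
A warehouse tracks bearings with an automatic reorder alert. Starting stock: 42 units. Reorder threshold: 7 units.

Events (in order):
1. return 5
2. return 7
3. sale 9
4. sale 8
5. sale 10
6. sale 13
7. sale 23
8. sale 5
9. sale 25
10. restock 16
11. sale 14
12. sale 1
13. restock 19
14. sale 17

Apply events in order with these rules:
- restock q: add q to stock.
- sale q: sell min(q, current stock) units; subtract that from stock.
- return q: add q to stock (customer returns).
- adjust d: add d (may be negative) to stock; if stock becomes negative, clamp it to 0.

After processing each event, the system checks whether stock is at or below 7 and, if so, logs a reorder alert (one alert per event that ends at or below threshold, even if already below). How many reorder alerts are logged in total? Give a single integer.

Answer: 6

Derivation:
Processing events:
Start: stock = 42
  Event 1 (return 5): 42 + 5 = 47
  Event 2 (return 7): 47 + 7 = 54
  Event 3 (sale 9): sell min(9,54)=9. stock: 54 - 9 = 45. total_sold = 9
  Event 4 (sale 8): sell min(8,45)=8. stock: 45 - 8 = 37. total_sold = 17
  Event 5 (sale 10): sell min(10,37)=10. stock: 37 - 10 = 27. total_sold = 27
  Event 6 (sale 13): sell min(13,27)=13. stock: 27 - 13 = 14. total_sold = 40
  Event 7 (sale 23): sell min(23,14)=14. stock: 14 - 14 = 0. total_sold = 54
  Event 8 (sale 5): sell min(5,0)=0. stock: 0 - 0 = 0. total_sold = 54
  Event 9 (sale 25): sell min(25,0)=0. stock: 0 - 0 = 0. total_sold = 54
  Event 10 (restock 16): 0 + 16 = 16
  Event 11 (sale 14): sell min(14,16)=14. stock: 16 - 14 = 2. total_sold = 68
  Event 12 (sale 1): sell min(1,2)=1. stock: 2 - 1 = 1. total_sold = 69
  Event 13 (restock 19): 1 + 19 = 20
  Event 14 (sale 17): sell min(17,20)=17. stock: 20 - 17 = 3. total_sold = 86
Final: stock = 3, total_sold = 86

Checking against threshold 7:
  After event 1: stock=47 > 7
  After event 2: stock=54 > 7
  After event 3: stock=45 > 7
  After event 4: stock=37 > 7
  After event 5: stock=27 > 7
  After event 6: stock=14 > 7
  After event 7: stock=0 <= 7 -> ALERT
  After event 8: stock=0 <= 7 -> ALERT
  After event 9: stock=0 <= 7 -> ALERT
  After event 10: stock=16 > 7
  After event 11: stock=2 <= 7 -> ALERT
  After event 12: stock=1 <= 7 -> ALERT
  After event 13: stock=20 > 7
  After event 14: stock=3 <= 7 -> ALERT
Alert events: [7, 8, 9, 11, 12, 14]. Count = 6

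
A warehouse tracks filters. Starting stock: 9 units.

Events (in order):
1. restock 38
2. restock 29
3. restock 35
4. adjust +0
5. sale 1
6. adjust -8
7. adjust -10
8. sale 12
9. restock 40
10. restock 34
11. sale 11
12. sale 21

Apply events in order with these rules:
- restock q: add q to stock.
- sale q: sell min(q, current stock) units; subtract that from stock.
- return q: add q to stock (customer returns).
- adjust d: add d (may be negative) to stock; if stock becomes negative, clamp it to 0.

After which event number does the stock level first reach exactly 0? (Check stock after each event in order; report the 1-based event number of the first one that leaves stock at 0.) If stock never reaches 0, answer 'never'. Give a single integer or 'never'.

Answer: never

Derivation:
Processing events:
Start: stock = 9
  Event 1 (restock 38): 9 + 38 = 47
  Event 2 (restock 29): 47 + 29 = 76
  Event 3 (restock 35): 76 + 35 = 111
  Event 4 (adjust +0): 111 + 0 = 111
  Event 5 (sale 1): sell min(1,111)=1. stock: 111 - 1 = 110. total_sold = 1
  Event 6 (adjust -8): 110 + -8 = 102
  Event 7 (adjust -10): 102 + -10 = 92
  Event 8 (sale 12): sell min(12,92)=12. stock: 92 - 12 = 80. total_sold = 13
  Event 9 (restock 40): 80 + 40 = 120
  Event 10 (restock 34): 120 + 34 = 154
  Event 11 (sale 11): sell min(11,154)=11. stock: 154 - 11 = 143. total_sold = 24
  Event 12 (sale 21): sell min(21,143)=21. stock: 143 - 21 = 122. total_sold = 45
Final: stock = 122, total_sold = 45

Stock never reaches 0.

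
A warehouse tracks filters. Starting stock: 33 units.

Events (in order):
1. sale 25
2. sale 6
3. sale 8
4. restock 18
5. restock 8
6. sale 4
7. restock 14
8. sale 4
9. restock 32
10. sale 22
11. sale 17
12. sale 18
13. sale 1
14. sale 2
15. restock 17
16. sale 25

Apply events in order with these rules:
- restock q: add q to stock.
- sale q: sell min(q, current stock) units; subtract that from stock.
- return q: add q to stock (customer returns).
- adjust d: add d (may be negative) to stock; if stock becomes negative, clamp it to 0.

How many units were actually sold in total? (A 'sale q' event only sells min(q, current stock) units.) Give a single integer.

Answer: 122

Derivation:
Processing events:
Start: stock = 33
  Event 1 (sale 25): sell min(25,33)=25. stock: 33 - 25 = 8. total_sold = 25
  Event 2 (sale 6): sell min(6,8)=6. stock: 8 - 6 = 2. total_sold = 31
  Event 3 (sale 8): sell min(8,2)=2. stock: 2 - 2 = 0. total_sold = 33
  Event 4 (restock 18): 0 + 18 = 18
  Event 5 (restock 8): 18 + 8 = 26
  Event 6 (sale 4): sell min(4,26)=4. stock: 26 - 4 = 22. total_sold = 37
  Event 7 (restock 14): 22 + 14 = 36
  Event 8 (sale 4): sell min(4,36)=4. stock: 36 - 4 = 32. total_sold = 41
  Event 9 (restock 32): 32 + 32 = 64
  Event 10 (sale 22): sell min(22,64)=22. stock: 64 - 22 = 42. total_sold = 63
  Event 11 (sale 17): sell min(17,42)=17. stock: 42 - 17 = 25. total_sold = 80
  Event 12 (sale 18): sell min(18,25)=18. stock: 25 - 18 = 7. total_sold = 98
  Event 13 (sale 1): sell min(1,7)=1. stock: 7 - 1 = 6. total_sold = 99
  Event 14 (sale 2): sell min(2,6)=2. stock: 6 - 2 = 4. total_sold = 101
  Event 15 (restock 17): 4 + 17 = 21
  Event 16 (sale 25): sell min(25,21)=21. stock: 21 - 21 = 0. total_sold = 122
Final: stock = 0, total_sold = 122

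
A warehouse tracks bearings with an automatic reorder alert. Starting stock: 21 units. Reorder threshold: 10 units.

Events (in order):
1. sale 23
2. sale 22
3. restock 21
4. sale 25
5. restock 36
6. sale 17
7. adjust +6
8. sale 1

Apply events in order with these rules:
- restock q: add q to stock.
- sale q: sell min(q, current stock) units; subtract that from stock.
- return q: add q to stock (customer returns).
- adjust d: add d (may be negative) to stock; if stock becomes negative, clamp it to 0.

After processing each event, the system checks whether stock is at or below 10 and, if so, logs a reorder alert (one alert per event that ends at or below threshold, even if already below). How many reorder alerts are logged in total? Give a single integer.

Answer: 3

Derivation:
Processing events:
Start: stock = 21
  Event 1 (sale 23): sell min(23,21)=21. stock: 21 - 21 = 0. total_sold = 21
  Event 2 (sale 22): sell min(22,0)=0. stock: 0 - 0 = 0. total_sold = 21
  Event 3 (restock 21): 0 + 21 = 21
  Event 4 (sale 25): sell min(25,21)=21. stock: 21 - 21 = 0. total_sold = 42
  Event 5 (restock 36): 0 + 36 = 36
  Event 6 (sale 17): sell min(17,36)=17. stock: 36 - 17 = 19. total_sold = 59
  Event 7 (adjust +6): 19 + 6 = 25
  Event 8 (sale 1): sell min(1,25)=1. stock: 25 - 1 = 24. total_sold = 60
Final: stock = 24, total_sold = 60

Checking against threshold 10:
  After event 1: stock=0 <= 10 -> ALERT
  After event 2: stock=0 <= 10 -> ALERT
  After event 3: stock=21 > 10
  After event 4: stock=0 <= 10 -> ALERT
  After event 5: stock=36 > 10
  After event 6: stock=19 > 10
  After event 7: stock=25 > 10
  After event 8: stock=24 > 10
Alert events: [1, 2, 4]. Count = 3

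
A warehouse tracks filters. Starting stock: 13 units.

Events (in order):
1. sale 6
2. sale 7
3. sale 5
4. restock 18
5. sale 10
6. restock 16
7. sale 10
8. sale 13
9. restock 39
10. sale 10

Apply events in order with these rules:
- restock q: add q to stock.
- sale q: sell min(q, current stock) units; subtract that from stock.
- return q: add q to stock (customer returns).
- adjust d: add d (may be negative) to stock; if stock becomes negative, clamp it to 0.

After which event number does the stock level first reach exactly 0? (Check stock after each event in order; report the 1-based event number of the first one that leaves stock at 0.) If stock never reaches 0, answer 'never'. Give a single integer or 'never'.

Processing events:
Start: stock = 13
  Event 1 (sale 6): sell min(6,13)=6. stock: 13 - 6 = 7. total_sold = 6
  Event 2 (sale 7): sell min(7,7)=7. stock: 7 - 7 = 0. total_sold = 13
  Event 3 (sale 5): sell min(5,0)=0. stock: 0 - 0 = 0. total_sold = 13
  Event 4 (restock 18): 0 + 18 = 18
  Event 5 (sale 10): sell min(10,18)=10. stock: 18 - 10 = 8. total_sold = 23
  Event 6 (restock 16): 8 + 16 = 24
  Event 7 (sale 10): sell min(10,24)=10. stock: 24 - 10 = 14. total_sold = 33
  Event 8 (sale 13): sell min(13,14)=13. stock: 14 - 13 = 1. total_sold = 46
  Event 9 (restock 39): 1 + 39 = 40
  Event 10 (sale 10): sell min(10,40)=10. stock: 40 - 10 = 30. total_sold = 56
Final: stock = 30, total_sold = 56

First zero at event 2.

Answer: 2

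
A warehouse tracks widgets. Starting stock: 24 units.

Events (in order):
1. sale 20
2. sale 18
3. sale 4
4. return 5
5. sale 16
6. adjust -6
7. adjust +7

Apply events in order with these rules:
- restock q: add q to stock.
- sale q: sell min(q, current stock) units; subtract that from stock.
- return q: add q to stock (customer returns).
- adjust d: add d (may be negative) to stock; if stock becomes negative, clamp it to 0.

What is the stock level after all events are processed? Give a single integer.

Answer: 7

Derivation:
Processing events:
Start: stock = 24
  Event 1 (sale 20): sell min(20,24)=20. stock: 24 - 20 = 4. total_sold = 20
  Event 2 (sale 18): sell min(18,4)=4. stock: 4 - 4 = 0. total_sold = 24
  Event 3 (sale 4): sell min(4,0)=0. stock: 0 - 0 = 0. total_sold = 24
  Event 4 (return 5): 0 + 5 = 5
  Event 5 (sale 16): sell min(16,5)=5. stock: 5 - 5 = 0. total_sold = 29
  Event 6 (adjust -6): 0 + -6 = 0 (clamped to 0)
  Event 7 (adjust +7): 0 + 7 = 7
Final: stock = 7, total_sold = 29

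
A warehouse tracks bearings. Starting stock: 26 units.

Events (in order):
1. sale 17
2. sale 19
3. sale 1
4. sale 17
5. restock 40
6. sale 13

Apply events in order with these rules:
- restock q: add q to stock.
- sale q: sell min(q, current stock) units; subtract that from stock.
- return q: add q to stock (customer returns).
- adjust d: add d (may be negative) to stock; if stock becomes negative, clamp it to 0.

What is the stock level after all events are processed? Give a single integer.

Processing events:
Start: stock = 26
  Event 1 (sale 17): sell min(17,26)=17. stock: 26 - 17 = 9. total_sold = 17
  Event 2 (sale 19): sell min(19,9)=9. stock: 9 - 9 = 0. total_sold = 26
  Event 3 (sale 1): sell min(1,0)=0. stock: 0 - 0 = 0. total_sold = 26
  Event 4 (sale 17): sell min(17,0)=0. stock: 0 - 0 = 0. total_sold = 26
  Event 5 (restock 40): 0 + 40 = 40
  Event 6 (sale 13): sell min(13,40)=13. stock: 40 - 13 = 27. total_sold = 39
Final: stock = 27, total_sold = 39

Answer: 27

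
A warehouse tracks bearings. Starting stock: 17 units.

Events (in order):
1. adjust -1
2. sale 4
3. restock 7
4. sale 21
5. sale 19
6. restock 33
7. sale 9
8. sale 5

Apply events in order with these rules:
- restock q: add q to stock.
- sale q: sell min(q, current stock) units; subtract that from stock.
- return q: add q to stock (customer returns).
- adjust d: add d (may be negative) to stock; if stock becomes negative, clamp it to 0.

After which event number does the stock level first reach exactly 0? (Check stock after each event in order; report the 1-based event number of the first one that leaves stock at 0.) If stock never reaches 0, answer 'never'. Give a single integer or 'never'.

Processing events:
Start: stock = 17
  Event 1 (adjust -1): 17 + -1 = 16
  Event 2 (sale 4): sell min(4,16)=4. stock: 16 - 4 = 12. total_sold = 4
  Event 3 (restock 7): 12 + 7 = 19
  Event 4 (sale 21): sell min(21,19)=19. stock: 19 - 19 = 0. total_sold = 23
  Event 5 (sale 19): sell min(19,0)=0. stock: 0 - 0 = 0. total_sold = 23
  Event 6 (restock 33): 0 + 33 = 33
  Event 7 (sale 9): sell min(9,33)=9. stock: 33 - 9 = 24. total_sold = 32
  Event 8 (sale 5): sell min(5,24)=5. stock: 24 - 5 = 19. total_sold = 37
Final: stock = 19, total_sold = 37

First zero at event 4.

Answer: 4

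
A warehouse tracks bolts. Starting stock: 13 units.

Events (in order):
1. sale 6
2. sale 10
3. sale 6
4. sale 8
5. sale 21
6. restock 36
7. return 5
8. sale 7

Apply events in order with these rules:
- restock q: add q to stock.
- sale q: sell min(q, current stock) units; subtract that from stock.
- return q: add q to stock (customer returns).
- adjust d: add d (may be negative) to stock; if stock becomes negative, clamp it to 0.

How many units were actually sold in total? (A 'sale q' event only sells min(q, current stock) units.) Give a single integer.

Answer: 20

Derivation:
Processing events:
Start: stock = 13
  Event 1 (sale 6): sell min(6,13)=6. stock: 13 - 6 = 7. total_sold = 6
  Event 2 (sale 10): sell min(10,7)=7. stock: 7 - 7 = 0. total_sold = 13
  Event 3 (sale 6): sell min(6,0)=0. stock: 0 - 0 = 0. total_sold = 13
  Event 4 (sale 8): sell min(8,0)=0. stock: 0 - 0 = 0. total_sold = 13
  Event 5 (sale 21): sell min(21,0)=0. stock: 0 - 0 = 0. total_sold = 13
  Event 6 (restock 36): 0 + 36 = 36
  Event 7 (return 5): 36 + 5 = 41
  Event 8 (sale 7): sell min(7,41)=7. stock: 41 - 7 = 34. total_sold = 20
Final: stock = 34, total_sold = 20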